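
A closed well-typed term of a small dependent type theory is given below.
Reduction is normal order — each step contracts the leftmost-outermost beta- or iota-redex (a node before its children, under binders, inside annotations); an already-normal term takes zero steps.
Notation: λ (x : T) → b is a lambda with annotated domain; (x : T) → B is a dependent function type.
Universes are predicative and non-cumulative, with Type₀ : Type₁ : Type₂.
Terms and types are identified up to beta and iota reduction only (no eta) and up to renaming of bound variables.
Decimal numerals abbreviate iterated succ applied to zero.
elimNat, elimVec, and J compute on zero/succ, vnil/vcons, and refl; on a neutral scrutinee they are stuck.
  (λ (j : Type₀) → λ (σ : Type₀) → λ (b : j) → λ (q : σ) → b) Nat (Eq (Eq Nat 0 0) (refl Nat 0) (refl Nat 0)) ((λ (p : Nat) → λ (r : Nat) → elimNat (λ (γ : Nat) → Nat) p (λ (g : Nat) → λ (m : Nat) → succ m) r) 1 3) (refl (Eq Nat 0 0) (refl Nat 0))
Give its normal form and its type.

normal form:
  4
inferred type:
  Nat


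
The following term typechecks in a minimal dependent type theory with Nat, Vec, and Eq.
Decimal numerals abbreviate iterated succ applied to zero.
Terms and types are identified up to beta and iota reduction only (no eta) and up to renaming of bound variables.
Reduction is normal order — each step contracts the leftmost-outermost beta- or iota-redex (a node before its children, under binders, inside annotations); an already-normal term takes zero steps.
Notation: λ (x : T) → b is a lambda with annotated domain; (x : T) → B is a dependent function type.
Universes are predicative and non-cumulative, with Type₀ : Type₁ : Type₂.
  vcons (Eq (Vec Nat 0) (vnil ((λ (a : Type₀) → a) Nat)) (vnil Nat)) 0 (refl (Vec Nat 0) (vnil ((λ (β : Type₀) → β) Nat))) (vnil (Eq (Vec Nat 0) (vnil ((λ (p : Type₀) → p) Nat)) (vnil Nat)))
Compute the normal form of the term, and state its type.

normal form:
  vcons (Eq (Vec Nat 0) (vnil Nat) (vnil Nat)) 0 (refl (Vec Nat 0) (vnil Nat)) (vnil (Eq (Vec Nat 0) (vnil Nat) (vnil Nat)))
inferred type:
  Vec (Eq (Vec Nat 0) (vnil Nat) (vnil Nat)) 1
observation: the term reaches its normal form after 3 normal-order steps.


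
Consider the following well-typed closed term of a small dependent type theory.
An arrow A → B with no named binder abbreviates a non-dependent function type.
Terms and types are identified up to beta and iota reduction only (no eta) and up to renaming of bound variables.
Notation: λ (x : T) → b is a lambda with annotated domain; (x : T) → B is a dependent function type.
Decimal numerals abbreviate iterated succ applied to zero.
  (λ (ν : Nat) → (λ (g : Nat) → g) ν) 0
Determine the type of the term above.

type:
  Nat


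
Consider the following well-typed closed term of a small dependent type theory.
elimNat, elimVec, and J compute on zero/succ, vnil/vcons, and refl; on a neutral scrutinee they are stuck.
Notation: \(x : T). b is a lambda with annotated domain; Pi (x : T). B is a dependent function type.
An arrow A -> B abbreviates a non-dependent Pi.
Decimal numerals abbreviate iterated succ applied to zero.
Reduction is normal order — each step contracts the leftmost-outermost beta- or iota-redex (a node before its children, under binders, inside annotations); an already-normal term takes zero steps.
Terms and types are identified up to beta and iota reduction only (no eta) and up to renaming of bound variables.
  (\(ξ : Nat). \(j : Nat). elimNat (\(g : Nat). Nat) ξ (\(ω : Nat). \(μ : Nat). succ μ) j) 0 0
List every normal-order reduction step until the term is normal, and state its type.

reduction (normal order):
  (\(ξ : Nat). \(j : Nat). elimNat (\(g : Nat). Nat) ξ (\(ω : Nat). \(μ : Nat). succ μ) j) 0 0
  ~> (\(ξ : Nat). elimNat (\(j : Nat). Nat) 0 (\(g : Nat). \(ω : Nat). succ ω) ξ) 0
  ~> elimNat (\(ξ : Nat). Nat) 0 (\(j : Nat). \(g : Nat). succ g) 0
  ~> 0
the term's type:
  Nat


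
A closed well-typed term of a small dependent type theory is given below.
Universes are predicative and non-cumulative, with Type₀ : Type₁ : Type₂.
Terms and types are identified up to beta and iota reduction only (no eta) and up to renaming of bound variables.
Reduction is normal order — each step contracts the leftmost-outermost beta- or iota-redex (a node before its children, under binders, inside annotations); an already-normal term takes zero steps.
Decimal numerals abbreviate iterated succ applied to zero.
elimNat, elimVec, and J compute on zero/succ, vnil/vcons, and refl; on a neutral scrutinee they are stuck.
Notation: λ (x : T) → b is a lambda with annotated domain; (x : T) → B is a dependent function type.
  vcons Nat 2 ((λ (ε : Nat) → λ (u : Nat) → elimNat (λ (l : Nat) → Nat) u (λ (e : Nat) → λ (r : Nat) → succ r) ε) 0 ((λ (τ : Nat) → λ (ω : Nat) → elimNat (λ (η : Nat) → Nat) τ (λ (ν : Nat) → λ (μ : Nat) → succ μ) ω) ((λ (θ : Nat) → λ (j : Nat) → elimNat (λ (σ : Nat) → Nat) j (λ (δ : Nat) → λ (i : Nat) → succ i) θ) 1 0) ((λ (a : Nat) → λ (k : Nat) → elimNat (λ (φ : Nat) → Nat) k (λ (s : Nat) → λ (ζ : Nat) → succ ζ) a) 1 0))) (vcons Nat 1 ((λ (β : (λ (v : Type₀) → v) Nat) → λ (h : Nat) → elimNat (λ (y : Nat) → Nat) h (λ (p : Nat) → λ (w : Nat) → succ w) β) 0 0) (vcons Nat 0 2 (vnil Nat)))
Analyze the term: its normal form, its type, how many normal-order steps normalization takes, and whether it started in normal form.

reduced normal form:
  vcons Nat 2 2 (vcons Nat 1 0 (vcons Nat 0 2 (vnil Nat)))
the term's type:
  Vec Nat 3
reduction steps (normal order): 24
started in normal form: no
first redex: a beta-redex


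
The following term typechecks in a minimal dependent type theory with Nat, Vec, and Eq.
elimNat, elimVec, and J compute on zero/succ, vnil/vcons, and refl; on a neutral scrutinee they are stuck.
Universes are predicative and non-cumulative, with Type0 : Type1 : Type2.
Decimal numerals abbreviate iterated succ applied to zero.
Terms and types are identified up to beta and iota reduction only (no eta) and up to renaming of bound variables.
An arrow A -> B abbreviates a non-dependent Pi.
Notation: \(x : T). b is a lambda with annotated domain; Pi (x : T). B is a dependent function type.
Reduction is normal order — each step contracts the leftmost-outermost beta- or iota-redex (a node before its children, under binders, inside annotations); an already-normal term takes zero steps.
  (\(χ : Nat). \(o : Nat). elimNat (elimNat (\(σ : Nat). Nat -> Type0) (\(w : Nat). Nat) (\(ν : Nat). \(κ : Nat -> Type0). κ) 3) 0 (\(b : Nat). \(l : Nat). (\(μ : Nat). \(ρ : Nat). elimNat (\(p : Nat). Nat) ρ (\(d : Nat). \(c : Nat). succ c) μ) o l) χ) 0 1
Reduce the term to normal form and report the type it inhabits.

reduced normal form:
  0
the term's type:
  Nat
observation: the leftmost-outermost redex is a beta-redex, and normalization takes 3 steps.


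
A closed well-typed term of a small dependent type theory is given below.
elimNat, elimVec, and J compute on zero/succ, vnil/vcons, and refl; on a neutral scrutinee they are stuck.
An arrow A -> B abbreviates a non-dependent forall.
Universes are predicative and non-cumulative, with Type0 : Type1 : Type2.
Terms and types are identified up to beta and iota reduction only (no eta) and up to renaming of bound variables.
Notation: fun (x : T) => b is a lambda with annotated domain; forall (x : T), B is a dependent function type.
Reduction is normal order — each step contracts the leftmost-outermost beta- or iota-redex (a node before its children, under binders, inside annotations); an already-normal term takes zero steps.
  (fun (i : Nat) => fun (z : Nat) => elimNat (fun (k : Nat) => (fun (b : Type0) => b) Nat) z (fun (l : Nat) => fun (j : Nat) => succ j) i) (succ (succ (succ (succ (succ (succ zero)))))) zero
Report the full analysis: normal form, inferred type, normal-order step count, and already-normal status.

resulting normal form:
  succ (succ (succ (succ (succ (succ zero)))))
the term's type:
  Nat
normal-order step count: 21
term was already normal: no
first redex: a beta-redex


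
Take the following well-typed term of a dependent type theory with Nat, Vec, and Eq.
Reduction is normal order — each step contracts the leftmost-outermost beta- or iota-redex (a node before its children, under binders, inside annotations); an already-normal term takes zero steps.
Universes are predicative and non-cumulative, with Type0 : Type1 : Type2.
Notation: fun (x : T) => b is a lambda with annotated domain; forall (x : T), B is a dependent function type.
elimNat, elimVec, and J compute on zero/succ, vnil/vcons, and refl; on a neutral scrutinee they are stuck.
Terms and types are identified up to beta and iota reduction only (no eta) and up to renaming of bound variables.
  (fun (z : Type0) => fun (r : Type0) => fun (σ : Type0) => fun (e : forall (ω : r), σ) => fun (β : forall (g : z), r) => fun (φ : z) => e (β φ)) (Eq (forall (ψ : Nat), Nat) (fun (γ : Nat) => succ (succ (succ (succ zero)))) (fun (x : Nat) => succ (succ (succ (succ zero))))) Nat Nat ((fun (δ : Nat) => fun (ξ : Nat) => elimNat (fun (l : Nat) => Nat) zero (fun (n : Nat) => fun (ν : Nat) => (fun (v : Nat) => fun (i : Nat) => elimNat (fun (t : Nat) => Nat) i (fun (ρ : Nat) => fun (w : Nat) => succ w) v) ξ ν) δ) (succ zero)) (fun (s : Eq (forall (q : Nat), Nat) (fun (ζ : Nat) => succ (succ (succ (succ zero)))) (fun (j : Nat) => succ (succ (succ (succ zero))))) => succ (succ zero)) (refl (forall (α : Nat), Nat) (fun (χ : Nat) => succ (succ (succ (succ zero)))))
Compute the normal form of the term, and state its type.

reduced normal form:
  succ (succ zero)
type:
  Nat
observation: the first redex contracted is a beta-redex; the normal form is reached in 22 normal-order steps.


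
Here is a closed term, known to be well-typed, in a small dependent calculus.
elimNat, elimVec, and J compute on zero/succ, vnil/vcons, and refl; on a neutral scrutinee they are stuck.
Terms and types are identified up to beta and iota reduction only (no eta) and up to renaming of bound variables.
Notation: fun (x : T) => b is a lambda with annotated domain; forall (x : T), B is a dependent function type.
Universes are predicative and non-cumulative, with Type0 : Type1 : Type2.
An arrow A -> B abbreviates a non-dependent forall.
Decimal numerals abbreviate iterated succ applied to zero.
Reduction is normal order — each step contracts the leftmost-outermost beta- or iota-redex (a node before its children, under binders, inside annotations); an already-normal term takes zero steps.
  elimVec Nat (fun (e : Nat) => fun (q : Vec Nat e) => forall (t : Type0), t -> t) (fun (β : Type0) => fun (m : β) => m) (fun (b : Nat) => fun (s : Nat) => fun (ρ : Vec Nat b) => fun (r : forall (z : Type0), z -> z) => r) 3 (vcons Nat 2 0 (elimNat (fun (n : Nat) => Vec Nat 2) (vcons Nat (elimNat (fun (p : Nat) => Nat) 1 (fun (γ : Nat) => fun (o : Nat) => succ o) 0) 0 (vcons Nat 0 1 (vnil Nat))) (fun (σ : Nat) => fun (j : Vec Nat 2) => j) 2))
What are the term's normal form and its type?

reduced normal form:
  fun (e : Type0) => fun (q : e) => q
inferred type:
  forall (e : Type0), e -> e
observation: normalization takes exactly 23 steps under the normal-order strategy.


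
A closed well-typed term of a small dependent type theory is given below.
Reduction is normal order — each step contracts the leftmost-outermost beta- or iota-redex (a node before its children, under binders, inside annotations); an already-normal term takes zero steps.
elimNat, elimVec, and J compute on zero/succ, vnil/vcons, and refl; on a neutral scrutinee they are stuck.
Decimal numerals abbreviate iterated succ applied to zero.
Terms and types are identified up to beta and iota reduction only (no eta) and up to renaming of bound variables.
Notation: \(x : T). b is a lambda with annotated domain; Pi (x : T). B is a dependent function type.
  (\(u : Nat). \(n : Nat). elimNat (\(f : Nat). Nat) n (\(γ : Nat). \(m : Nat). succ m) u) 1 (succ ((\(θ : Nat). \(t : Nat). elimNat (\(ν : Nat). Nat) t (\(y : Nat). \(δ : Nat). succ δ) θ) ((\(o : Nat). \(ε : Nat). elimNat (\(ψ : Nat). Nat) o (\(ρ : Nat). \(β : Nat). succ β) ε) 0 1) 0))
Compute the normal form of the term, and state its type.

normal form:
  3
type:
  Nat


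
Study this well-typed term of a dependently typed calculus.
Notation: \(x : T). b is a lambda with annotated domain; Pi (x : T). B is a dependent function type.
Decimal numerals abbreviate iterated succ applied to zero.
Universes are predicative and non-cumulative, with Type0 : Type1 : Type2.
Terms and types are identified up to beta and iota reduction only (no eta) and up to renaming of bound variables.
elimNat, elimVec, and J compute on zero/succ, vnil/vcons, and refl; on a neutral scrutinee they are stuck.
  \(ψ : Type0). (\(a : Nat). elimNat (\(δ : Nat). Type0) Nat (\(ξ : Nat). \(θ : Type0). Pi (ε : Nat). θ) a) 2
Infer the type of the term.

inferred type:
  Pi (ψ : Type0). Type0


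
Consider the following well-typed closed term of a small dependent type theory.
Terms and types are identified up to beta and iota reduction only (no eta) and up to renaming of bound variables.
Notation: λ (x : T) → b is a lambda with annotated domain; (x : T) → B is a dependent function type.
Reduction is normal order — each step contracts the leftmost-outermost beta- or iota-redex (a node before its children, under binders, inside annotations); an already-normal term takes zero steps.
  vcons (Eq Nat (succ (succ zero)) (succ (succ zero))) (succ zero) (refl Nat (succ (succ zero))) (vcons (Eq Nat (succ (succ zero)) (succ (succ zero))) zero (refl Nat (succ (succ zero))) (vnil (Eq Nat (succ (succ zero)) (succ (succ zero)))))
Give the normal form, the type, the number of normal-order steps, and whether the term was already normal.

normal form:
  vcons (Eq Nat (succ (succ zero)) (succ (succ zero))) (succ zero) (refl Nat (succ (succ zero))) (vcons (Eq Nat (succ (succ zero)) (succ (succ zero))) zero (refl Nat (succ (succ zero))) (vnil (Eq Nat (succ (succ zero)) (succ (succ zero)))))
inferred type:
  Vec (Eq Nat (succ (succ zero)) (succ (succ zero))) (succ (succ zero))
reduction steps (normal order): 0
term was already normal: yes


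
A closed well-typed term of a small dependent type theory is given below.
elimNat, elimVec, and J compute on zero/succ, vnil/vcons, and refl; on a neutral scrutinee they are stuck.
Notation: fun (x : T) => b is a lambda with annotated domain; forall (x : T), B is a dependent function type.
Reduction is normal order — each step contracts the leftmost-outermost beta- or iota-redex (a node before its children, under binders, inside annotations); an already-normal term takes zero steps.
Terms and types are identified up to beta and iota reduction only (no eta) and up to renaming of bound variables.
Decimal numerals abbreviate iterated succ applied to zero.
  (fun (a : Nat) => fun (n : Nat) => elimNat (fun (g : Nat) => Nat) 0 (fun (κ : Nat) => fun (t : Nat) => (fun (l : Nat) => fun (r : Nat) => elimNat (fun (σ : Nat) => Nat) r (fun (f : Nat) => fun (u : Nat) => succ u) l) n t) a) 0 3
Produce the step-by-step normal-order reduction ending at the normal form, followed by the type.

reduction (normal order):
  (fun (a : Nat) => fun (n : Nat) => elimNat (fun (g : Nat) => Nat) 0 (fun (κ : Nat) => fun (t : Nat) => (fun (l : Nat) => fun (r : Nat) => elimNat (fun (σ : Nat) => Nat) r (fun (f : Nat) => fun (u : Nat) => succ u) l) n t) a) 0 3
  ~> (fun (a : Nat) => elimNat (fun (n : Nat) => Nat) 0 (fun (g : Nat) => fun (κ : Nat) => (fun (t : Nat) => fun (l : Nat) => elimNat (fun (r : Nat) => Nat) l (fun (σ : Nat) => fun (f : Nat) => succ f) t) a κ) 0) 3
  ~> elimNat (fun (a : Nat) => Nat) 0 (fun (n : Nat) => fun (g : Nat) => (fun (κ : Nat) => fun (t : Nat) => elimNat (fun (l : Nat) => Nat) t (fun (r : Nat) => fun (σ : Nat) => succ σ) κ) 3 g) 0
  ~> 0
type:
  Nat


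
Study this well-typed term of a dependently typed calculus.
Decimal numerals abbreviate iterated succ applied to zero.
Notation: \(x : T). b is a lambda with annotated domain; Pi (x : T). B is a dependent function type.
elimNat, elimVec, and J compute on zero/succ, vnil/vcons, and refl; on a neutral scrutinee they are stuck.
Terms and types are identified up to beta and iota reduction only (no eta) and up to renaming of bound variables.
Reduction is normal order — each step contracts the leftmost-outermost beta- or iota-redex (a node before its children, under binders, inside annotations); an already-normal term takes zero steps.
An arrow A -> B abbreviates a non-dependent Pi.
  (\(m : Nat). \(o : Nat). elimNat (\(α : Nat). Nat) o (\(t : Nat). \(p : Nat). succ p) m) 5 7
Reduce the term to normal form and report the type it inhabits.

reduced normal form:
  12
type:
  Nat
observation: the first redex contracted is a beta-redex; the normal form is reached in 18 normal-order steps.


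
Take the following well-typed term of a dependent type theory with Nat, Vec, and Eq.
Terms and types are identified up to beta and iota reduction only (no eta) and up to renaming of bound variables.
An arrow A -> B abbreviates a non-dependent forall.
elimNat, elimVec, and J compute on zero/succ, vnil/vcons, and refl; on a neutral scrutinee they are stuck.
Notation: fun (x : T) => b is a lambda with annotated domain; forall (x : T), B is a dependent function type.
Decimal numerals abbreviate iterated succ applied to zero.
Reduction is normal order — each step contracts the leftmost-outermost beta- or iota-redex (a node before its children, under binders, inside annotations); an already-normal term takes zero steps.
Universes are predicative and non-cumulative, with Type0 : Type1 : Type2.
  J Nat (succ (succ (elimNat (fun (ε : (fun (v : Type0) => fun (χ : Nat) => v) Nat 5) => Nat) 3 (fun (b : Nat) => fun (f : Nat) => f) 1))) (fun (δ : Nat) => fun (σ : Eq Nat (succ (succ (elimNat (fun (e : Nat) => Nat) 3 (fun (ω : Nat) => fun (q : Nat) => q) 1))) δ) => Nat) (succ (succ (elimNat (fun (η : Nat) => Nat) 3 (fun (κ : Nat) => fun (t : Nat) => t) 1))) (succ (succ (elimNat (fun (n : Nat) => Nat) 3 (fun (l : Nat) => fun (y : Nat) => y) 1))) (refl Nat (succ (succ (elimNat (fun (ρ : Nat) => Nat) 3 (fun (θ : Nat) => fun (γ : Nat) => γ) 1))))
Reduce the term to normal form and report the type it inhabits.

reduced normal form:
  5
the term's type:
  Nat
observation: the leftmost-outermost redex is a J iota-redex, and normalization takes 5 steps.


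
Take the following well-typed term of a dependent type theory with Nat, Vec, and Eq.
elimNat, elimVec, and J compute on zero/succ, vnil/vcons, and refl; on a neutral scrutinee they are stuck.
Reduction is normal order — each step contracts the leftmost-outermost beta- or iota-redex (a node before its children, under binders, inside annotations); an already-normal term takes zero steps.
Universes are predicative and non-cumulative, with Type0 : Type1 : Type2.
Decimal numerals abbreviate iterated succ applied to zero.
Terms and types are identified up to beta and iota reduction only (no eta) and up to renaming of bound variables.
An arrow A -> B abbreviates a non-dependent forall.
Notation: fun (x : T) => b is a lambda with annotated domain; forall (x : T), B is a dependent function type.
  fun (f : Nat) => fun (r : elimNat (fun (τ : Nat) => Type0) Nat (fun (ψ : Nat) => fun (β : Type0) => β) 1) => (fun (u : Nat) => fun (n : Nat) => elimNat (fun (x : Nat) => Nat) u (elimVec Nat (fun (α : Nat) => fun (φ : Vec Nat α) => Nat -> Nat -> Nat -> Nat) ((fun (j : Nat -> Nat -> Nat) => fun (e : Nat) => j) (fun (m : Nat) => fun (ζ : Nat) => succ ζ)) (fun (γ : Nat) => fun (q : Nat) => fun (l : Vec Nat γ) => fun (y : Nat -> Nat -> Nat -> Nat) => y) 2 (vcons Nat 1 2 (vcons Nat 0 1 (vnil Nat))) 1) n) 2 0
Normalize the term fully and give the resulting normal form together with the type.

reduced normal form:
  fun (f : Nat) => fun (r : Nat) => 2
the term's type:
  Nat -> Nat -> Nat
observation: contracting an elimNat iota-redex first, the term normalizes in 7 steps.


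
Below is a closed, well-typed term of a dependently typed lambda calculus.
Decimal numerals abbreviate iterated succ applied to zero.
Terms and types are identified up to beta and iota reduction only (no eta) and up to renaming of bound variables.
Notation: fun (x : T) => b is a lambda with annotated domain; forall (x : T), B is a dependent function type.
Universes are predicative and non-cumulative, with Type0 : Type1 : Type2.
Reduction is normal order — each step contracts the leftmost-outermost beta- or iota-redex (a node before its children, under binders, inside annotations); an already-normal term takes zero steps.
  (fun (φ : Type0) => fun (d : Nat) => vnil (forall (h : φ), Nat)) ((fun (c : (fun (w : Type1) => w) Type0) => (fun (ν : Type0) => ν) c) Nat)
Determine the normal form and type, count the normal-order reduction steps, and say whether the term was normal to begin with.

normal form:
  fun (φ : Nat) => vnil (forall (d : Nat), Nat)
type:
  forall (φ : Nat), Vec (forall (d : Nat), Nat) 0
steps to reach normal form (normal order): 3
started in normal form: no
first contracted redex: a beta-redex


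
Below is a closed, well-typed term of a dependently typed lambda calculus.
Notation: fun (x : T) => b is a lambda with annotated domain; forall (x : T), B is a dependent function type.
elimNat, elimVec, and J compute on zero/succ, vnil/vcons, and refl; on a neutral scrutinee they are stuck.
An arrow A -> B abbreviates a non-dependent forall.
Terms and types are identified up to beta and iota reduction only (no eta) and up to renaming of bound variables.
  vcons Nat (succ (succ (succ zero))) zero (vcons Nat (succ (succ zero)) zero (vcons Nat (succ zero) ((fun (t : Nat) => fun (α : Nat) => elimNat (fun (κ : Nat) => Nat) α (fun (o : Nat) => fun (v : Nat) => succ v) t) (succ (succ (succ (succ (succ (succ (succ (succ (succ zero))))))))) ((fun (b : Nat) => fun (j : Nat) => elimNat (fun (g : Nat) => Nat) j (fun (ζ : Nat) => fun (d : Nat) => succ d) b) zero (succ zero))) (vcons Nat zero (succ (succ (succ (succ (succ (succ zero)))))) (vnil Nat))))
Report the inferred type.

the term's type:
  Vec Nat (succ (succ (succ (succ zero))))


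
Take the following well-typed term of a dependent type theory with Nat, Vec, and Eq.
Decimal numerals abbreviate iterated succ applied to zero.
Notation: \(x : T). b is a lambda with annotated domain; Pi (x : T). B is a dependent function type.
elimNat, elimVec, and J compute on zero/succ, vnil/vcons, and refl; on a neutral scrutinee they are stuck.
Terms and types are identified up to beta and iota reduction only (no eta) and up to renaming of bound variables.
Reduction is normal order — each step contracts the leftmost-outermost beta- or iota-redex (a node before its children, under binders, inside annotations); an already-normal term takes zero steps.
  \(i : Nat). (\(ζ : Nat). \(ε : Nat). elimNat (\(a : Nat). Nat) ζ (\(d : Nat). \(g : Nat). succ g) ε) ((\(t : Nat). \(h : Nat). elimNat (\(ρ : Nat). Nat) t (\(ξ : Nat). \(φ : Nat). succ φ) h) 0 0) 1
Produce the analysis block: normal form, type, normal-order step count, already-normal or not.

normal form:
  \(i : Nat). 1
the term's type:
  Pi (i : Nat). Nat
normal-order step count: 9
started in normal form: no
first contracted redex: a beta-redex


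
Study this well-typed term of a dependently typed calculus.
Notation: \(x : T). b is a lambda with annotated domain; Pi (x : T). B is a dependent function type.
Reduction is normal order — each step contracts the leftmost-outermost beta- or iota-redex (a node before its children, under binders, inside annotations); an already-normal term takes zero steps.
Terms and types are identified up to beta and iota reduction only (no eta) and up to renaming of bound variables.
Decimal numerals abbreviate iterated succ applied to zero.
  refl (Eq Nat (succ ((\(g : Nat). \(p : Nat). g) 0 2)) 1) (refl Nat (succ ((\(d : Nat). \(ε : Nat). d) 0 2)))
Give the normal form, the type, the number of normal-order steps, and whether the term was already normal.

resulting normal form:
  refl (Eq Nat 1 1) (refl Nat 1)
the term's type:
  Eq (Eq Nat 1 1) (refl Nat 1) (refl Nat 1)
steps to reach normal form (normal order): 4
started in normal form: no
first redex: a beta-redex


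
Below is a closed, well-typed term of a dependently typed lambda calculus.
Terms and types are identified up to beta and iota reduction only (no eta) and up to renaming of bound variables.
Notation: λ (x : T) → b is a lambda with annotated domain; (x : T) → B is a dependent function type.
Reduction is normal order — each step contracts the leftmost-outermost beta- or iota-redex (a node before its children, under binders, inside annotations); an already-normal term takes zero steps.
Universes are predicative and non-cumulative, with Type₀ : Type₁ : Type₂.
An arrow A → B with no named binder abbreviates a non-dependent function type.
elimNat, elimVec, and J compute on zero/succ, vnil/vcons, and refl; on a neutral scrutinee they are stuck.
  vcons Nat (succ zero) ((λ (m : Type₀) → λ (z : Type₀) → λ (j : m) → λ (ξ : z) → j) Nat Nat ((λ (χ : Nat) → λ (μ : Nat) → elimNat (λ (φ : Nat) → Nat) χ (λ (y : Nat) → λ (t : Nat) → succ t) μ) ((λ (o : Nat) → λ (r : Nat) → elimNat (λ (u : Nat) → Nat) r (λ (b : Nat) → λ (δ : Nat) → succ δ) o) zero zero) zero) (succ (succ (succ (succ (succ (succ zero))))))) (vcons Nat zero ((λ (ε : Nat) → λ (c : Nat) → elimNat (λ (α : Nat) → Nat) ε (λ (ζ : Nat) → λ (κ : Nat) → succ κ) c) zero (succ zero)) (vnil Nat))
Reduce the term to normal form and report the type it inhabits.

resulting normal form:
  vcons Nat (succ zero) zero (vcons Nat zero (succ zero) (vnil Nat))
inferred type:
  Vec Nat (succ (succ zero))
observation: normalization takes exactly 16 steps under the normal-order strategy.


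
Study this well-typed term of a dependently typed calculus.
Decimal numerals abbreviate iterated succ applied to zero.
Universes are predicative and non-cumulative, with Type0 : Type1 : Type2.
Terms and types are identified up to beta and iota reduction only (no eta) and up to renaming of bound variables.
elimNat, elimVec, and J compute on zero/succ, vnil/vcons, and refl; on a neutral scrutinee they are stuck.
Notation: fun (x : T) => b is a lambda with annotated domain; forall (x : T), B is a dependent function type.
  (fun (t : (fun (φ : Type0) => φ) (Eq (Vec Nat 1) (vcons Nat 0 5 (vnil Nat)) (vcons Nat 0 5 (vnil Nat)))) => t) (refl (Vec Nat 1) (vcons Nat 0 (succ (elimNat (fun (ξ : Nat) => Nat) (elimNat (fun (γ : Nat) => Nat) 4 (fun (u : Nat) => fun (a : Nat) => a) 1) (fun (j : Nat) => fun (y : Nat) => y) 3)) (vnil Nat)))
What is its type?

the term's type:
  Eq (Vec Nat 1) (vcons Nat 0 5 (vnil Nat)) (vcons Nat 0 5 (vnil Nat))


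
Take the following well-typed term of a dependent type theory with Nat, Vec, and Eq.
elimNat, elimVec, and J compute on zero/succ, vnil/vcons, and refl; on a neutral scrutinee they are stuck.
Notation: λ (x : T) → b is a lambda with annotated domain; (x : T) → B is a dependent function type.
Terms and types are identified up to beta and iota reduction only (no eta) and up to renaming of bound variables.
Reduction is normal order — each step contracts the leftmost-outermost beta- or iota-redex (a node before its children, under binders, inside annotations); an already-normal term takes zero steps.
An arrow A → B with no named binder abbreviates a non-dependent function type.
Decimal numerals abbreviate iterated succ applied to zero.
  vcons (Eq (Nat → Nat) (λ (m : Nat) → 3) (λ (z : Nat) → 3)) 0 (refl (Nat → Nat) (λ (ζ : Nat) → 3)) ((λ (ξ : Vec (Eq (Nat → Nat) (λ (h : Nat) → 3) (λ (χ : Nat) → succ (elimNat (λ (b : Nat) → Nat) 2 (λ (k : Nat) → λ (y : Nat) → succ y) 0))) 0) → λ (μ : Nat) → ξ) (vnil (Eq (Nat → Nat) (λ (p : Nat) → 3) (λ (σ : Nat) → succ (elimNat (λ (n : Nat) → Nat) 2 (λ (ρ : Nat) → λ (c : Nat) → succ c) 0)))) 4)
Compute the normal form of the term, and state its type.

normal form:
  vcons (Eq (Nat → Nat) (λ (m : Nat) → 3) (λ (z : Nat) → 3)) 0 (refl (Nat → Nat) (λ (ζ : Nat) → 3)) (vnil (Eq (Nat → Nat) (λ (ξ : Nat) → 3) (λ (h : Nat) → 3)))
inferred type:
  Vec (Eq (Nat → Nat) (λ (m : Nat) → 3) (λ (z : Nat) → 3)) 1
observation: the term reaches its normal form after 3 normal-order steps.


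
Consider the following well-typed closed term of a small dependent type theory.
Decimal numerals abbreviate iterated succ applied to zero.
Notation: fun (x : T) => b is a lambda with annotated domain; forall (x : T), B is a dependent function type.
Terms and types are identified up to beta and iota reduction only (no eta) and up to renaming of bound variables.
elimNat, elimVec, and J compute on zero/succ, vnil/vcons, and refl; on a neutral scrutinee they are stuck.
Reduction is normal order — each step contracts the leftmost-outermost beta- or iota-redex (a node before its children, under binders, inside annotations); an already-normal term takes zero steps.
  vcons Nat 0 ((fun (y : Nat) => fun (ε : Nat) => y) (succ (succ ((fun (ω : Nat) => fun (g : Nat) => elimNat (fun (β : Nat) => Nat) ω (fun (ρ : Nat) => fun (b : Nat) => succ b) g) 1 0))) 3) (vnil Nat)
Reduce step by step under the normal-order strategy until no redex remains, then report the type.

normal-order reduction:
  vcons Nat 0 ((fun (y : Nat) => fun (ε : Nat) => y) (succ (succ ((fun (ω : Nat) => fun (g : Nat) => elimNat (fun (β : Nat) => Nat) ω (fun (ρ : Nat) => fun (b : Nat) => succ b) g) 1 0))) 3) (vnil Nat)
  ~> vcons Nat 0 ((fun (y : Nat) => succ (succ ((fun (ε : Nat) => fun (ω : Nat) => elimNat (fun (g : Nat) => Nat) ε (fun (β : Nat) => fun (ρ : Nat) => succ ρ) ω) 1 0))) 3) (vnil Nat)
  ~> vcons Nat 0 (succ (succ ((fun (y : Nat) => fun (ε : Nat) => elimNat (fun (ω : Nat) => Nat) y (fun (g : Nat) => fun (β : Nat) => succ β) ε) 1 0))) (vnil Nat)
  ~> vcons Nat 0 (succ (succ ((fun (y : Nat) => elimNat (fun (ε : Nat) => Nat) 1 (fun (ω : Nat) => fun (g : Nat) => succ g) y) 0))) (vnil Nat)
  ~> vcons Nat 0 (succ (succ (elimNat (fun (y : Nat) => Nat) 1 (fun (ε : Nat) => fun (ω : Nat) => succ ω) 0))) (vnil Nat)
  ~> vcons Nat 0 3 (vnil Nat)
type:
  Vec Nat 1


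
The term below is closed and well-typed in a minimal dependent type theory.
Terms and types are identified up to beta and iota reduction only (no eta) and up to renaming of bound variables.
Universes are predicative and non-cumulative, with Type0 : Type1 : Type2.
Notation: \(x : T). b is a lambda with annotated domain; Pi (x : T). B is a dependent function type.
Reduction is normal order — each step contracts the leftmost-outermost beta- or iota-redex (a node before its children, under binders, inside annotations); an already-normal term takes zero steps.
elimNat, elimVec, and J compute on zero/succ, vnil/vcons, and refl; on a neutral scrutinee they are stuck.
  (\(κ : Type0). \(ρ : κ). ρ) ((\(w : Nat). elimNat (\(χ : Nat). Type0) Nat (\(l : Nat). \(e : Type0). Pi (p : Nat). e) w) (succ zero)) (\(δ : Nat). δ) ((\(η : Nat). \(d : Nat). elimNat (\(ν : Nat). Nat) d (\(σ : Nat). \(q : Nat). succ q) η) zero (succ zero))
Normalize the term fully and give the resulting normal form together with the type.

normal form:
  succ zero
inferred type:
  Nat
observation: 6 normal-order steps normalize the term, beginning with a beta-redex.


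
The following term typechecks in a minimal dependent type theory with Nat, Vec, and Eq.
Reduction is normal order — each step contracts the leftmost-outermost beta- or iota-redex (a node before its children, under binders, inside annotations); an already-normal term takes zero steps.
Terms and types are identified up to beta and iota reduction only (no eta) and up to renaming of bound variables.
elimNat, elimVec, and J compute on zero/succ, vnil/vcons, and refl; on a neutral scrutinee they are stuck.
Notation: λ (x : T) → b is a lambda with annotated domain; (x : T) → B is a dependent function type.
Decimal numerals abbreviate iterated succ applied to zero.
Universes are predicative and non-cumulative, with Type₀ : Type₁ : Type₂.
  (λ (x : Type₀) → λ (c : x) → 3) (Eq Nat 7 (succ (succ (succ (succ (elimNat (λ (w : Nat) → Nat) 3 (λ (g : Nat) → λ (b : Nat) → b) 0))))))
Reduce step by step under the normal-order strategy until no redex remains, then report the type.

reduction (normal order):
  (λ (x : Type₀) → λ (c : x) → 3) (Eq Nat 7 (succ (succ (succ (succ (elimNat (λ (w : Nat) → Nat) 3 (λ (g : Nat) → λ (b : Nat) → b) 0))))))
  ~> λ (x : Eq Nat 7 (succ (succ (succ (succ (elimNat (λ (c : Nat) → Nat) 3 (λ (w : Nat) → λ (g : Nat) → g) 0)))))) → 3
  ~> λ (x : Eq Nat 7 7) → 3
inferred type:
  (x : Eq Nat 7 7) → Nat


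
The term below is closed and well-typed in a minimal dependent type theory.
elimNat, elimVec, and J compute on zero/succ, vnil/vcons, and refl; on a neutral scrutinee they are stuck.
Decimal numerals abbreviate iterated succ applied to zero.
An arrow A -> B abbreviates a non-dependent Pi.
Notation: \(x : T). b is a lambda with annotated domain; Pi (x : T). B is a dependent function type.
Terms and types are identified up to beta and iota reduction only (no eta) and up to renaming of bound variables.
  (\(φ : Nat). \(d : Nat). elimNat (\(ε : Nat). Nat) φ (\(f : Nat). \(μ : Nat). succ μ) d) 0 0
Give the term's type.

inferred type:
  Nat


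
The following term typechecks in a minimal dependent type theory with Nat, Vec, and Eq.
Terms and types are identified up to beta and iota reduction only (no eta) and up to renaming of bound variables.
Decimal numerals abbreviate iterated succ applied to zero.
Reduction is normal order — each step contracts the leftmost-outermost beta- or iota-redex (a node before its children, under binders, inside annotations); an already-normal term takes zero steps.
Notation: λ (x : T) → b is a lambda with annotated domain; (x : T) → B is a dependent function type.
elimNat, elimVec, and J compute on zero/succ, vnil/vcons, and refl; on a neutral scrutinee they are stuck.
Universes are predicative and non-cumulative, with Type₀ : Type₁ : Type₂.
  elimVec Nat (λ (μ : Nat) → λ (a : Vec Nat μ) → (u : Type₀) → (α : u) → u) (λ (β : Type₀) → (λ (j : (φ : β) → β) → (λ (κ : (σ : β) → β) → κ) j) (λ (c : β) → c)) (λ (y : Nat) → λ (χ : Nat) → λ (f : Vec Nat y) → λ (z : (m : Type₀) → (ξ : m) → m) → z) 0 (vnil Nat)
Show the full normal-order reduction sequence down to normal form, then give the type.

reduction (normal order):
  elimVec Nat (λ (μ : Nat) → λ (a : Vec Nat μ) → (u : Type₀) → (α : u) → u) (λ (β : Type₀) → (λ (j : (φ : β) → β) → (λ (κ : (σ : β) → β) → κ) j) (λ (c : β) → c)) (λ (y : Nat) → λ (χ : Nat) → λ (f : Vec Nat y) → λ (z : (m : Type₀) → (ξ : m) → m) → z) 0 (vnil Nat)
  ~> λ (μ : Type₀) → (λ (a : (u : μ) → μ) → (λ (α : (β : μ) → μ) → α) a) (λ (j : μ) → j)
  ~> λ (μ : Type₀) → (λ (a : (u : μ) → μ) → a) (λ (α : μ) → α)
  ~> λ (μ : Type₀) → λ (a : μ) → a
type:
  (μ : Type₀) → (a : μ) → μ


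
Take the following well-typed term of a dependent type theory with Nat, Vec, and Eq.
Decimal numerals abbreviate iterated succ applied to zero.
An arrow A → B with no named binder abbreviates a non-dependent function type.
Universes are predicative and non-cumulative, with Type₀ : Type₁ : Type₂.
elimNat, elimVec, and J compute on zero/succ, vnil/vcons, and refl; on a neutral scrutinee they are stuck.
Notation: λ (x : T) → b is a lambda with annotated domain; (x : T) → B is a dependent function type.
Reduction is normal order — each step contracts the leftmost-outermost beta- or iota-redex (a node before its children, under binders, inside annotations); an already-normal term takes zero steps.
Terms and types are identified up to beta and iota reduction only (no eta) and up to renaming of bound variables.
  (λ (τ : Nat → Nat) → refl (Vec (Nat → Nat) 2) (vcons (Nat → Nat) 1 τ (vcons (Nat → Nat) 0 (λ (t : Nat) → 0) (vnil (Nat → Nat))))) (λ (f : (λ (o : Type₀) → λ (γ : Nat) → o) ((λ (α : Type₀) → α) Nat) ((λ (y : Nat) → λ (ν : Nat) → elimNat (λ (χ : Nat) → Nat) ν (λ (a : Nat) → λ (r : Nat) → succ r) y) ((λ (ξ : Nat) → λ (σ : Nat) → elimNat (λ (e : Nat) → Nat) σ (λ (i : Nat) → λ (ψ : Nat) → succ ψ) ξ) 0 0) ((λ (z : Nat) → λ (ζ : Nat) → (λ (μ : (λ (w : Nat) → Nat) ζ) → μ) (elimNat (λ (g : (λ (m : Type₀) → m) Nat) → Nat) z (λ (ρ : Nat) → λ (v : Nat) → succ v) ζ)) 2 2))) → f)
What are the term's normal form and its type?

reduced normal form:
  refl (Vec (Nat → Nat) 2) (vcons (Nat → Nat) 1 (λ (τ : Nat) → τ) (vcons (Nat → Nat) 0 (λ (t : Nat) → 0) (vnil (Nat → Nat))))
inferred type:
  Eq (Vec (Nat → Nat) 2) (vcons (Nat → Nat) 1 (λ (τ : Nat) → τ) (vcons (Nat → Nat) 0 (λ (t : Nat) → 0) (vnil (Nat → Nat)))) (vcons (Nat → Nat) 1 (λ (f : Nat) → f) (vcons (Nat → Nat) 0 (λ (o : Nat) → 0) (vnil (Nat → Nat))))
observation: 4 normal-order steps separate the term from its normal form.


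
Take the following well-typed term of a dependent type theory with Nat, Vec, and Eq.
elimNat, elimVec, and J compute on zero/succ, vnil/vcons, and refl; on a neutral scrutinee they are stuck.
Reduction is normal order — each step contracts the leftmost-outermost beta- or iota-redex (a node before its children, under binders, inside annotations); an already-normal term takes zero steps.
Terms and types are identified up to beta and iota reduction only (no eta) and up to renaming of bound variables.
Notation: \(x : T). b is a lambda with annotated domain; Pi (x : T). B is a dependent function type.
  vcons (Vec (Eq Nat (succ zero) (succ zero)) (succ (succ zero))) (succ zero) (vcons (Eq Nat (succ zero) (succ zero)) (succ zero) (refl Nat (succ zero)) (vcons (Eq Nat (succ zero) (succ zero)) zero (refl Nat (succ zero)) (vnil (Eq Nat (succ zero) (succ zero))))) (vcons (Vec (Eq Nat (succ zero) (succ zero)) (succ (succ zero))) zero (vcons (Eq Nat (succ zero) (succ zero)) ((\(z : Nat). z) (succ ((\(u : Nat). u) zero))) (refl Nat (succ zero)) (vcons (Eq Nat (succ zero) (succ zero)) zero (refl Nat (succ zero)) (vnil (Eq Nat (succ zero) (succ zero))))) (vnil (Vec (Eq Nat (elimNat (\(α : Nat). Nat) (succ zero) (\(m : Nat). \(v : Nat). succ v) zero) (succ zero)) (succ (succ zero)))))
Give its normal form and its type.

reduced normal form:
  vcons (Vec (Eq Nat (succ zero) (succ zero)) (succ (succ zero))) (succ zero) (vcons (Eq Nat (succ zero) (succ zero)) (succ zero) (refl Nat (succ zero)) (vcons (Eq Nat (succ zero) (succ zero)) zero (refl Nat (succ zero)) (vnil (Eq Nat (succ zero) (succ zero))))) (vcons (Vec (Eq Nat (succ zero) (succ zero)) (succ (succ zero))) zero (vcons (Eq Nat (succ zero) (succ zero)) (succ zero) (refl Nat (succ zero)) (vcons (Eq Nat (succ zero) (succ zero)) zero (refl Nat (succ zero)) (vnil (Eq Nat (succ zero) (succ zero))))) (vnil (Vec (Eq Nat (succ zero) (succ zero)) (succ (succ zero)))))
the term's type:
  Vec (Vec (Eq Nat (succ zero) (succ zero)) (succ (succ zero))) (succ (succ zero))
observation: reduction starts at a beta-redex, and 3 normal-order steps reach the normal form.


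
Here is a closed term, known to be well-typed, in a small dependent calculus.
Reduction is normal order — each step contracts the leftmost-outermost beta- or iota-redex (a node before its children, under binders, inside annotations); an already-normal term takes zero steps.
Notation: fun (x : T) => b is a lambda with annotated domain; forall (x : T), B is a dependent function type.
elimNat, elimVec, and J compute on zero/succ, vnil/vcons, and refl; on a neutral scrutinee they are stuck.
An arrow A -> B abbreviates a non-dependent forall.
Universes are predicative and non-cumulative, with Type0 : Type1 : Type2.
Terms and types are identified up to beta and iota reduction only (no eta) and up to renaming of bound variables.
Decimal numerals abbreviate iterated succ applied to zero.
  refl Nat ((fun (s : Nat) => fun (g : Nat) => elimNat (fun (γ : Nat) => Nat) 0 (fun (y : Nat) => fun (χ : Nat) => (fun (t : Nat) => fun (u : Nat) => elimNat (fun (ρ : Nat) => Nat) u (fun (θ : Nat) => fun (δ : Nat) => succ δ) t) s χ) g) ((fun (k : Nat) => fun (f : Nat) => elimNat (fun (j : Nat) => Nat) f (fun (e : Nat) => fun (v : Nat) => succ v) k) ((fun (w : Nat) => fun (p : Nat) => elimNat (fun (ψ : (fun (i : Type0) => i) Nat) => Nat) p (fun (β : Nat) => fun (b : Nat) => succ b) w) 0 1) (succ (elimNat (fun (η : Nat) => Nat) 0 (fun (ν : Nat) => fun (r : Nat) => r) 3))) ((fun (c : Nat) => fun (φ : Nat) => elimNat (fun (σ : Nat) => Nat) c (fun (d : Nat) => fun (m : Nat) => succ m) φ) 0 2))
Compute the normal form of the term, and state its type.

reduced normal form:
  refl Nat 4
type:
  Eq Nat 4 4
observation: the term reaches its normal form after 46 normal-order steps.
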